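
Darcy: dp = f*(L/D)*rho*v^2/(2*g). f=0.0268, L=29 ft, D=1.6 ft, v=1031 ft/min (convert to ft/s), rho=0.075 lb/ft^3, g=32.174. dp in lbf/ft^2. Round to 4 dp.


v_fps = 1031/60 = 17.1833 ft/s
dp = 0.0268*(29/1.6)*0.075*17.1833^2/(2*32.174) = 0.1672 lbf/ft^2

0.1672 lbf/ft^2


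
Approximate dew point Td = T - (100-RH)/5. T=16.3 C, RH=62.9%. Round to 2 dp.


Td = 16.3 - (100-62.9)/5 = 8.88 C

8.88 C


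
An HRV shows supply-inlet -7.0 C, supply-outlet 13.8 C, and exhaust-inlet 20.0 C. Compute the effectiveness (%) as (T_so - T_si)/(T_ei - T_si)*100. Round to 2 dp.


eff = (13.8-(-7.0))/(20.0-(-7.0))*100 = 77.04 %

77.04 %


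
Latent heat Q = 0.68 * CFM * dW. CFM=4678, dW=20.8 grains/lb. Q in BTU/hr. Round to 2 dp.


Q = 0.68 * 4678 * 20.8 = 66165.63 BTU/hr

66165.63 BTU/hr


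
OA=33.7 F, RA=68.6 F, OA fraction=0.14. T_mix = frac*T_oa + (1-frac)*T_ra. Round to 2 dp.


T_mix = 0.14*33.7 + 0.86*68.6 = 63.71 F

63.71 F


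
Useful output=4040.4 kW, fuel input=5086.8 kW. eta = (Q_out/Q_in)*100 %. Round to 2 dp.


eta = (4040.4/5086.8)*100 = 79.43 %

79.43 %


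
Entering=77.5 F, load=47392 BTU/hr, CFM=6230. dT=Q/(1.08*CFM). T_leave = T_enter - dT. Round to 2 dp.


dT = 47392/(1.08*6230) = 7.0436
T_leave = 77.5 - 7.0436 = 70.46 F

70.46 F


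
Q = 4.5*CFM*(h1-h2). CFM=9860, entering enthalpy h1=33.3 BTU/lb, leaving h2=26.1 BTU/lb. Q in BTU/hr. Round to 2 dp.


Q = 4.5 * 9860 * (33.3 - 26.1) = 319464.00 BTU/hr

319464.00 BTU/hr


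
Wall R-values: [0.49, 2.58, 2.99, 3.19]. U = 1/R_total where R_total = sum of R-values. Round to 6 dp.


R_total = 0.49 + 2.58 + 2.99 + 3.19 = 9.25
U = 1/9.25 = 0.108108

0.108108


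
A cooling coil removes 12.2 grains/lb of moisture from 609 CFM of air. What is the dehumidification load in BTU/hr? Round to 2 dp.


Q = 0.68 * 609 * 12.2 = 5052.26 BTU/hr

5052.26 BTU/hr


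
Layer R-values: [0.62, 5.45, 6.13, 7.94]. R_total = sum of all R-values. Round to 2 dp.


R_total = 0.62 + 5.45 + 6.13 + 7.94 = 20.14

20.14


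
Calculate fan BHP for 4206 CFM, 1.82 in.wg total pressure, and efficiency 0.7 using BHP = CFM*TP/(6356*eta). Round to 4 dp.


BHP = 4206 * 1.82 / (6356 * 0.7) = 1.7205 hp

1.7205 hp


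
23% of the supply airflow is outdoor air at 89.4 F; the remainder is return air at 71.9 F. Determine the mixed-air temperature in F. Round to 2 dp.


T_mix = 0.23*89.4 + 0.77*71.9 = 75.93 F

75.93 F


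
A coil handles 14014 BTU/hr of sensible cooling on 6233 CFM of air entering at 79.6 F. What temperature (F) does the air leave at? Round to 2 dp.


dT = 14014/(1.08*6233) = 2.0818
T_leave = 79.6 - 2.0818 = 77.52 F

77.52 F


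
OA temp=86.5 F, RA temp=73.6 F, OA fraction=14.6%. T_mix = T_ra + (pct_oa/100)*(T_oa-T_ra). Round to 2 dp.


T_mix = 73.6 + (14.6/100)*(86.5-73.6) = 75.48 F

75.48 F


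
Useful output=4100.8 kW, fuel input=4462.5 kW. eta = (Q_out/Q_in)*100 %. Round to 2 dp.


eta = (4100.8/4462.5)*100 = 91.89 %

91.89 %


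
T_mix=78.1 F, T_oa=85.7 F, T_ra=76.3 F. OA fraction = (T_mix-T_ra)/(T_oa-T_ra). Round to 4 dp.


frac = (78.1 - 76.3) / (85.7 - 76.3) = 0.1915

0.1915


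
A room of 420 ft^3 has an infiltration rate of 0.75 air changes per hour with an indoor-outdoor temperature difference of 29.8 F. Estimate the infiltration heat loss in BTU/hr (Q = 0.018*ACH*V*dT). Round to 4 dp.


Q = 0.018 * 0.75 * 420 * 29.8 = 168.9660 BTU/hr

168.9660 BTU/hr


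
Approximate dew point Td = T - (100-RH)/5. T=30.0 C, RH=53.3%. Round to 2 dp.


Td = 30.0 - (100-53.3)/5 = 20.66 C

20.66 C


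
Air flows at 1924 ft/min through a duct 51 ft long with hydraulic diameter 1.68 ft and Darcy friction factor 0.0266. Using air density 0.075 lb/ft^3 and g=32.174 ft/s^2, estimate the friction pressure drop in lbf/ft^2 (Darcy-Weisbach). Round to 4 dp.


v_fps = 1924/60 = 32.0667 ft/s
dp = 0.0266*(51/1.68)*0.075*32.0667^2/(2*32.174) = 0.9678 lbf/ft^2

0.9678 lbf/ft^2


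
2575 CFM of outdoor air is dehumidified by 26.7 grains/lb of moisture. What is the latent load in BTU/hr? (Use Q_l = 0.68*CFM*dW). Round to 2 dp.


Q = 0.68 * 2575 * 26.7 = 46751.70 BTU/hr

46751.70 BTU/hr


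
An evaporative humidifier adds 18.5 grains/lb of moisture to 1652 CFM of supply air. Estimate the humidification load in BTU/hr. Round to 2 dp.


Q = 0.68 * 1652 * 18.5 = 20782.16 BTU/hr

20782.16 BTU/hr


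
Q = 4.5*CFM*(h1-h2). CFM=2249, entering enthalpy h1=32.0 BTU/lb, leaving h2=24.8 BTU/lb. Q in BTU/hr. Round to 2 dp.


Q = 4.5 * 2249 * (32.0 - 24.8) = 72867.60 BTU/hr

72867.60 BTU/hr


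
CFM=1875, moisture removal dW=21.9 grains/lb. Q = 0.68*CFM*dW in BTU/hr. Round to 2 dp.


Q = 0.68 * 1875 * 21.9 = 27922.50 BTU/hr

27922.50 BTU/hr


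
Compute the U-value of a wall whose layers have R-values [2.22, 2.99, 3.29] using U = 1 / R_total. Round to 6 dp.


R_total = 2.22 + 2.99 + 3.29 = 8.50
U = 1/8.50 = 0.117647

0.117647


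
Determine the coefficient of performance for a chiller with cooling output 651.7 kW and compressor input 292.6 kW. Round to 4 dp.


COP = 651.7 / 292.6 = 2.2273

2.2273


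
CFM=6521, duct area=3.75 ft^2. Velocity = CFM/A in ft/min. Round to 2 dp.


V = 6521 / 3.75 = 1738.93 ft/min

1738.93 ft/min


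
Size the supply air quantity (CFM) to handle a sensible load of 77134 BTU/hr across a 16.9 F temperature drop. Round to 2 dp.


CFM = 77134 / (1.08 * 16.9) = 4226.06

4226.06 CFM


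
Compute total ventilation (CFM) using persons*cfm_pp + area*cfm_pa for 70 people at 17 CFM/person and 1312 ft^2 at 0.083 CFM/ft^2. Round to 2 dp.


Total = 70*17 + 1312*0.083 = 1298.90 CFM

1298.90 CFM


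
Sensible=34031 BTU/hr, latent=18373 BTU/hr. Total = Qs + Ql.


Qt = 34031 + 18373 = 52404 BTU/hr

52404 BTU/hr


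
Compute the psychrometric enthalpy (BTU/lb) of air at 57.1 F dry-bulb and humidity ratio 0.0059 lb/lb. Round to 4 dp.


h = 0.24*57.1 + 0.0059*(1061+0.444*57.1) = 20.1135 BTU/lb

20.1135 BTU/lb


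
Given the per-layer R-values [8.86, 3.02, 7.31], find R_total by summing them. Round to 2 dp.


R_total = 8.86 + 3.02 + 7.31 = 19.19

19.19


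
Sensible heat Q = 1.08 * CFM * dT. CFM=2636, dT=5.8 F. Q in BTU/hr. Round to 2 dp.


Q = 1.08 * 2636 * 5.8 = 16511.90 BTU/hr

16511.90 BTU/hr


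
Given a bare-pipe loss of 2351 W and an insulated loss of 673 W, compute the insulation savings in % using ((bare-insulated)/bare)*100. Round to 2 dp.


Savings = ((2351-673)/2351)*100 = 71.37 %

71.37 %


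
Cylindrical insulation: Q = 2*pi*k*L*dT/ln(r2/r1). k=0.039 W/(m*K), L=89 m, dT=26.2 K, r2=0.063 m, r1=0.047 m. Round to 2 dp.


Q = 2*pi*0.039*89*26.2/ln(0.063/0.047) = 1950.24 W

1950.24 W


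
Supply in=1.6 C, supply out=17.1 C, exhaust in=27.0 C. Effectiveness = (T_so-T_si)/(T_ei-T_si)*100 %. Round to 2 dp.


eff = (17.1-1.6)/(27.0-1.6)*100 = 61.02 %

61.02 %


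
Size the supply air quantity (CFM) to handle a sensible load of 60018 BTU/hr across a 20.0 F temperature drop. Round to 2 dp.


CFM = 60018 / (1.08 * 20.0) = 2778.61

2778.61 CFM


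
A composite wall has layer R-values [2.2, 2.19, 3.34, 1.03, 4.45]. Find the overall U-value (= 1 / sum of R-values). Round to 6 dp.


R_total = 2.2 + 2.19 + 3.34 + 1.03 + 4.45 = 13.21
U = 1/13.21 = 0.075700

0.075700


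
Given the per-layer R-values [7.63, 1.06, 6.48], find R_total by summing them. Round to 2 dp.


R_total = 7.63 + 1.06 + 6.48 = 15.17

15.17


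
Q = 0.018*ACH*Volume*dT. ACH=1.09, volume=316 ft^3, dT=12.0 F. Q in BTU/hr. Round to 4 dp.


Q = 0.018 * 1.09 * 316 * 12.0 = 74.3990 BTU/hr

74.3990 BTU/hr


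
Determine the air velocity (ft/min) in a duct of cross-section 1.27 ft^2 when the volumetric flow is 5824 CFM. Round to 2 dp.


V = 5824 / 1.27 = 4585.83 ft/min

4585.83 ft/min


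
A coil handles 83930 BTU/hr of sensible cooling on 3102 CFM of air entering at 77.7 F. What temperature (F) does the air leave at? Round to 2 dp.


dT = 83930/(1.08*3102) = 25.0525
T_leave = 77.7 - 25.0525 = 52.65 F

52.65 F


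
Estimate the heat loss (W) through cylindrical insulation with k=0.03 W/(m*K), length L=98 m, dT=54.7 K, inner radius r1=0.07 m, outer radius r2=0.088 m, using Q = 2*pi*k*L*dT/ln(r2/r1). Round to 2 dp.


Q = 2*pi*0.03*98*54.7/ln(0.088/0.07) = 4415.50 W

4415.50 W


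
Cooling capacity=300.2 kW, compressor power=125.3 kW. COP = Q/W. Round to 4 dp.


COP = 300.2 / 125.3 = 2.3958

2.3958


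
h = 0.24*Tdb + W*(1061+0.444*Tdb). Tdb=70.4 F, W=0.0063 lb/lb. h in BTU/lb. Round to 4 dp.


h = 0.24*70.4 + 0.0063*(1061+0.444*70.4) = 23.7772 BTU/lb

23.7772 BTU/lb


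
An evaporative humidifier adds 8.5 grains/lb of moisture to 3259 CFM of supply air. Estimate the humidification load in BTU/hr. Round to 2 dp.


Q = 0.68 * 3259 * 8.5 = 18837.02 BTU/hr

18837.02 BTU/hr


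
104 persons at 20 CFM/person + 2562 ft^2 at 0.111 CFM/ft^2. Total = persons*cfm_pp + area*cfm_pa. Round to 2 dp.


Total = 104*20 + 2562*0.111 = 2364.38 CFM

2364.38 CFM


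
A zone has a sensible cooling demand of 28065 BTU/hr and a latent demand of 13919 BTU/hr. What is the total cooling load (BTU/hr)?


Qt = 28065 + 13919 = 41984 BTU/hr

41984 BTU/hr


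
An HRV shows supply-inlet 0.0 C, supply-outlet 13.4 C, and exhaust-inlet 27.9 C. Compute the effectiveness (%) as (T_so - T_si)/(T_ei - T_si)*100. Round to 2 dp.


eff = (13.4-0.0)/(27.9-0.0)*100 = 48.03 %

48.03 %


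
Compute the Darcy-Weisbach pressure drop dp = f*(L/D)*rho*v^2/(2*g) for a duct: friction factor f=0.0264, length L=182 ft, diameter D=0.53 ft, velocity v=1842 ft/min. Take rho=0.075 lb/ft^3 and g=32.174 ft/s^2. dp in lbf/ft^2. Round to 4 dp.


v_fps = 1842/60 = 30.7 ft/s
dp = 0.0264*(182/0.53)*0.075*30.7^2/(2*32.174) = 9.9587 lbf/ft^2

9.9587 lbf/ft^2


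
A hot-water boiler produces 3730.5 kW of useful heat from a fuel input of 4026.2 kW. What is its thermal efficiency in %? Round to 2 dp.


eta = (3730.5/4026.2)*100 = 92.66 %

92.66 %


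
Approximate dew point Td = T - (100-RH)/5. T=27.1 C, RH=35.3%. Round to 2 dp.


Td = 27.1 - (100-35.3)/5 = 14.16 C

14.16 C


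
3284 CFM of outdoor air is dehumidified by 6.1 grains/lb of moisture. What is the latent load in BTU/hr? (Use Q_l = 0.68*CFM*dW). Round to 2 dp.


Q = 0.68 * 3284 * 6.1 = 13622.03 BTU/hr

13622.03 BTU/hr


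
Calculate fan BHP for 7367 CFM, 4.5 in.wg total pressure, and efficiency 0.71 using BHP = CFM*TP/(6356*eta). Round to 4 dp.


BHP = 7367 * 4.5 / (6356 * 0.71) = 7.3462 hp

7.3462 hp


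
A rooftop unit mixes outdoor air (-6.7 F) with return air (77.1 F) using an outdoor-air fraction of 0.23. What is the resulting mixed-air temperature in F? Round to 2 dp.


T_mix = 0.23*(-6.7) + 0.77*77.1 = 57.83 F

57.83 F


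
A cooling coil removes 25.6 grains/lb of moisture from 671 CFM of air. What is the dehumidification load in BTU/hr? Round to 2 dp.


Q = 0.68 * 671 * 25.6 = 11680.77 BTU/hr

11680.77 BTU/hr


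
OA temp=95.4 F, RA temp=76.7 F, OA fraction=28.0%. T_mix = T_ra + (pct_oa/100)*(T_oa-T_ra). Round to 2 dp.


T_mix = 76.7 + (28.0/100)*(95.4-76.7) = 81.94 F

81.94 F


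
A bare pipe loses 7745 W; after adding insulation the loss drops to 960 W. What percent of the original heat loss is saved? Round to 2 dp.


Savings = ((7745-960)/7745)*100 = 87.60 %

87.60 %


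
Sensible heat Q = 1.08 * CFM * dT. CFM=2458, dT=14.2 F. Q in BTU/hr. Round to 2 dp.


Q = 1.08 * 2458 * 14.2 = 37695.89 BTU/hr

37695.89 BTU/hr


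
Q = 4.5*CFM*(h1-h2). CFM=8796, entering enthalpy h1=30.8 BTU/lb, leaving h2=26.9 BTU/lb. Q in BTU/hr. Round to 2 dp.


Q = 4.5 * 8796 * (30.8 - 26.9) = 154369.80 BTU/hr

154369.80 BTU/hr


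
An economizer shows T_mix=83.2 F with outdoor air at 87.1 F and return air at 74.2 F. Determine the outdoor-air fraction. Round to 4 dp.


frac = (83.2 - 74.2) / (87.1 - 74.2) = 0.6977

0.6977


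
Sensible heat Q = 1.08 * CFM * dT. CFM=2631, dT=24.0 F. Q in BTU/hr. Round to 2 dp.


Q = 1.08 * 2631 * 24.0 = 68195.52 BTU/hr

68195.52 BTU/hr


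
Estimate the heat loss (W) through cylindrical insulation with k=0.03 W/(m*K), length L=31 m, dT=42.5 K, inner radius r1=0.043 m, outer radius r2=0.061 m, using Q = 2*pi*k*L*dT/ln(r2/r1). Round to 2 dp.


Q = 2*pi*0.03*31*42.5/ln(0.061/0.043) = 710.21 W

710.21 W


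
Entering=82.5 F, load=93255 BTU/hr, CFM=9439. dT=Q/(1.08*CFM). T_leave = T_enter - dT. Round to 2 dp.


dT = 93255/(1.08*9439) = 9.1479
T_leave = 82.5 - 9.1479 = 73.35 F

73.35 F


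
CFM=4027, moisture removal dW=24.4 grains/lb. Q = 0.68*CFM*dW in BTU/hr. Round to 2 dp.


Q = 0.68 * 4027 * 24.4 = 66815.98 BTU/hr

66815.98 BTU/hr


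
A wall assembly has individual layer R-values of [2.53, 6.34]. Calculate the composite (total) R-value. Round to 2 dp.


R_total = 2.53 + 6.34 = 8.87

8.87


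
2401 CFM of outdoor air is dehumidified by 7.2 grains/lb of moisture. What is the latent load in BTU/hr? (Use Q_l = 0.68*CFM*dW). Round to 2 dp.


Q = 0.68 * 2401 * 7.2 = 11755.30 BTU/hr

11755.30 BTU/hr


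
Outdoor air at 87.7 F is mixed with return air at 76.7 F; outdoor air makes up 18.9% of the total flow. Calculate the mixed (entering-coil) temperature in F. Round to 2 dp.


T_mix = 76.7 + (18.9/100)*(87.7-76.7) = 78.78 F

78.78 F


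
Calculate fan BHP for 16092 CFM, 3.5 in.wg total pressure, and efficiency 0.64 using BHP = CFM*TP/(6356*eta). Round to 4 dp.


BHP = 16092 * 3.5 / (6356 * 0.64) = 13.8457 hp

13.8457 hp


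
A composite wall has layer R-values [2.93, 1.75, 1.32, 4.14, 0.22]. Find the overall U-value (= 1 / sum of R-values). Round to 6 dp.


R_total = 2.93 + 1.75 + 1.32 + 4.14 + 0.22 = 10.36
U = 1/10.36 = 0.096525

0.096525


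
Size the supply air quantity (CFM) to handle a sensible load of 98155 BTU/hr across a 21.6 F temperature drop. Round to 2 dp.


CFM = 98155 / (1.08 * 21.6) = 4207.60

4207.60 CFM


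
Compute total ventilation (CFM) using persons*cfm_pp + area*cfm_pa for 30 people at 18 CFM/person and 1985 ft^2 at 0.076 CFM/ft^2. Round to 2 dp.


Total = 30*18 + 1985*0.076 = 690.86 CFM

690.86 CFM


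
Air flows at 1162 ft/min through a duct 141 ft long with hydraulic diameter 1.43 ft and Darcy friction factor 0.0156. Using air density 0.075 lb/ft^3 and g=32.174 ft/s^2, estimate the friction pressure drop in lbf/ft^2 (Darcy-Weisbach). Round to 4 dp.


v_fps = 1162/60 = 19.3667 ft/s
dp = 0.0156*(141/1.43)*0.075*19.3667^2/(2*32.174) = 0.6724 lbf/ft^2

0.6724 lbf/ft^2


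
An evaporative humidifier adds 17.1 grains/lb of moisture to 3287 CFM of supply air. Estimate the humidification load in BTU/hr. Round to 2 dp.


Q = 0.68 * 3287 * 17.1 = 38221.24 BTU/hr

38221.24 BTU/hr


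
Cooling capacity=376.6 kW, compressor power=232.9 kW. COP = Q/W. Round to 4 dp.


COP = 376.6 / 232.9 = 1.6170

1.6170


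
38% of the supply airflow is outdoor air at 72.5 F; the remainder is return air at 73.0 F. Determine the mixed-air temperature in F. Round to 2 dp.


T_mix = 0.38*72.5 + 0.62*73.0 = 72.81 F

72.81 F


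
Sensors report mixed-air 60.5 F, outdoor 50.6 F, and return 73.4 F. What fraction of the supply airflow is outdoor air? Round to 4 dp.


frac = (60.5 - 73.4) / (50.6 - 73.4) = 0.5658

0.5658


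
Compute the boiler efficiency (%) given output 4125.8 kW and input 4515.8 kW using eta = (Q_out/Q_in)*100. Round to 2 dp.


eta = (4125.8/4515.8)*100 = 91.36 %

91.36 %


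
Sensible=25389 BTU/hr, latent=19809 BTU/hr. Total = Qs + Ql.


Qt = 25389 + 19809 = 45198 BTU/hr

45198 BTU/hr


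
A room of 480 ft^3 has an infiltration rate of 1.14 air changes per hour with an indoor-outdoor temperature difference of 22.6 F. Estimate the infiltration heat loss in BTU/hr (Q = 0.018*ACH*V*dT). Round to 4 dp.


Q = 0.018 * 1.14 * 480 * 22.6 = 222.6010 BTU/hr

222.6010 BTU/hr


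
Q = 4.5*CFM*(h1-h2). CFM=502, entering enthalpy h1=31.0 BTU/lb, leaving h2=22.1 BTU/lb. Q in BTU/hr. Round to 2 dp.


Q = 4.5 * 502 * (31.0 - 22.1) = 20105.10 BTU/hr

20105.10 BTU/hr


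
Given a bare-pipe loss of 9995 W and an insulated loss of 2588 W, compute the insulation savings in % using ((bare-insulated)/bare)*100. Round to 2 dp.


Savings = ((9995-2588)/9995)*100 = 74.11 %

74.11 %


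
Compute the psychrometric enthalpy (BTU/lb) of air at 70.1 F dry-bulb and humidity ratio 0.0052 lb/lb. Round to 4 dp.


h = 0.24*70.1 + 0.0052*(1061+0.444*70.1) = 22.5030 BTU/lb

22.5030 BTU/lb


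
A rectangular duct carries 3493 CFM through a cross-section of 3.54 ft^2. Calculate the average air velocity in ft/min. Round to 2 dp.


V = 3493 / 3.54 = 986.72 ft/min

986.72 ft/min


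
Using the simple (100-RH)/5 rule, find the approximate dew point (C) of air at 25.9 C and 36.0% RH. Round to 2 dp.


Td = 25.9 - (100-36.0)/5 = 13.10 C

13.10 C


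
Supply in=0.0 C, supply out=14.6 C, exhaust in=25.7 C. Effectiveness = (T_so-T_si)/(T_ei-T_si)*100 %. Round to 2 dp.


eff = (14.6-0.0)/(25.7-0.0)*100 = 56.81 %

56.81 %


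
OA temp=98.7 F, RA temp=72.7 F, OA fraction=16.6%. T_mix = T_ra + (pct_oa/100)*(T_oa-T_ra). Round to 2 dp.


T_mix = 72.7 + (16.6/100)*(98.7-72.7) = 77.02 F

77.02 F


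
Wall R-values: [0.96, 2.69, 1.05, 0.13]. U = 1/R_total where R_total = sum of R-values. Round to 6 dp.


R_total = 0.96 + 2.69 + 1.05 + 0.13 = 4.83
U = 1/4.83 = 0.207039

0.207039


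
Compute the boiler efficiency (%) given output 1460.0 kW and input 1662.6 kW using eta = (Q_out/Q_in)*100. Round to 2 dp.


eta = (1460.0/1662.6)*100 = 87.81 %

87.81 %


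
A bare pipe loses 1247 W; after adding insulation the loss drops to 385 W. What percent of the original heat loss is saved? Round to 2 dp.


Savings = ((1247-385)/1247)*100 = 69.13 %

69.13 %


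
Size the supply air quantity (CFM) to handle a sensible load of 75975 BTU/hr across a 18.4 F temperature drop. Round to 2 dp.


CFM = 75975 / (1.08 * 18.4) = 3823.22

3823.22 CFM


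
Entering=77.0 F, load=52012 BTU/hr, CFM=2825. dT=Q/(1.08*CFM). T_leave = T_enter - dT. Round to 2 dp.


dT = 52012/(1.08*2825) = 17.0475
T_leave = 77.0 - 17.0475 = 59.95 F

59.95 F


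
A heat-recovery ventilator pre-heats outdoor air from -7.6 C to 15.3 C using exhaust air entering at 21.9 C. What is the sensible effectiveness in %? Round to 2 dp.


eff = (15.3-(-7.6))/(21.9-(-7.6))*100 = 77.63 %

77.63 %


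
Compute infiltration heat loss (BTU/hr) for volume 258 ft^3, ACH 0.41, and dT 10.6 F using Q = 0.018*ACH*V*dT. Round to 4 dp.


Q = 0.018 * 0.41 * 258 * 10.6 = 20.1828 BTU/hr

20.1828 BTU/hr


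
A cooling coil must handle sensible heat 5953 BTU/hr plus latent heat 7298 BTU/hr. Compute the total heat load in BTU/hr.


Qt = 5953 + 7298 = 13251 BTU/hr

13251 BTU/hr


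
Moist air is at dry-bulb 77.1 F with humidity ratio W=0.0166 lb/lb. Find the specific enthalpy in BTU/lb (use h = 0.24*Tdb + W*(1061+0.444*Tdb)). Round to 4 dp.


h = 0.24*77.1 + 0.0166*(1061+0.444*77.1) = 36.6849 BTU/lb

36.6849 BTU/lb


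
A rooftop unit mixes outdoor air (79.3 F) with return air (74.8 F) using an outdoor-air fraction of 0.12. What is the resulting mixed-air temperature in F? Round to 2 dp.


T_mix = 0.12*79.3 + 0.88*74.8 = 75.34 F

75.34 F


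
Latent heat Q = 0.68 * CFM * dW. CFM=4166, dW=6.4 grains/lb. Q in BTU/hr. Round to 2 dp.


Q = 0.68 * 4166 * 6.4 = 18130.43 BTU/hr

18130.43 BTU/hr


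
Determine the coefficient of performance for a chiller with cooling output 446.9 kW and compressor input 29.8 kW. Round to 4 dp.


COP = 446.9 / 29.8 = 14.9966

14.9966


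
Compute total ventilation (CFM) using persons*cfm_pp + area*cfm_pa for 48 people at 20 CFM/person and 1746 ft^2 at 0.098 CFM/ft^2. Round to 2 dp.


Total = 48*20 + 1746*0.098 = 1131.11 CFM

1131.11 CFM


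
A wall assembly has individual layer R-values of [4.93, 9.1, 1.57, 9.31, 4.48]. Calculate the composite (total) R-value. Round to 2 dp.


R_total = 4.93 + 9.1 + 1.57 + 9.31 + 4.48 = 29.39

29.39


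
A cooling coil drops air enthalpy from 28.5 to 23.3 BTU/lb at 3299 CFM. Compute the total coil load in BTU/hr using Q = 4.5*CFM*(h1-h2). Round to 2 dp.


Q = 4.5 * 3299 * (28.5 - 23.3) = 77196.60 BTU/hr

77196.60 BTU/hr


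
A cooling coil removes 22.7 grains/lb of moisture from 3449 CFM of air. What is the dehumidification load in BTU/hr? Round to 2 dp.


Q = 0.68 * 3449 * 22.7 = 53238.76 BTU/hr

53238.76 BTU/hr


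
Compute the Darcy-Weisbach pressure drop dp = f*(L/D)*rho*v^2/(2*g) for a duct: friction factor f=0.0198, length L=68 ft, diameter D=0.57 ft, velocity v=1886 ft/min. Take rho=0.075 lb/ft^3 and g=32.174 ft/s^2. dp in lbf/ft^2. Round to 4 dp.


v_fps = 1886/60 = 31.4333 ft/s
dp = 0.0198*(68/0.57)*0.075*31.4333^2/(2*32.174) = 2.7202 lbf/ft^2

2.7202 lbf/ft^2


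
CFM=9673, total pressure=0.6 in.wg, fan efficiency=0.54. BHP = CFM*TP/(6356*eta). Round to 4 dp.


BHP = 9673 * 0.6 / (6356 * 0.54) = 1.6910 hp

1.6910 hp


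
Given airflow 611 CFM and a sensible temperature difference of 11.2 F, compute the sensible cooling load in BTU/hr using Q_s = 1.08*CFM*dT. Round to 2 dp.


Q = 1.08 * 611 * 11.2 = 7390.66 BTU/hr

7390.66 BTU/hr


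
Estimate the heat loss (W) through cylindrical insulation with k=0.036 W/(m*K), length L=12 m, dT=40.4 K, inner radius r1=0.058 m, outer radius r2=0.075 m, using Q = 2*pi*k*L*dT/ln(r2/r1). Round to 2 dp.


Q = 2*pi*0.036*12*40.4/ln(0.075/0.058) = 426.61 W

426.61 W


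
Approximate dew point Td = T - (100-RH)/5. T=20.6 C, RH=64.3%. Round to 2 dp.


Td = 20.6 - (100-64.3)/5 = 13.46 C

13.46 C


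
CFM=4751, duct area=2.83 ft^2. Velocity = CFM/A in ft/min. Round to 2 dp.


V = 4751 / 2.83 = 1678.80 ft/min

1678.80 ft/min


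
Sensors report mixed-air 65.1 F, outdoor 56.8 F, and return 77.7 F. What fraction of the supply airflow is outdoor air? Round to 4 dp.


frac = (65.1 - 77.7) / (56.8 - 77.7) = 0.6029

0.6029


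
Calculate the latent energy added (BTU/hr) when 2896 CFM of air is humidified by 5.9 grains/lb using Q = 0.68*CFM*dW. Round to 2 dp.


Q = 0.68 * 2896 * 5.9 = 11618.75 BTU/hr

11618.75 BTU/hr


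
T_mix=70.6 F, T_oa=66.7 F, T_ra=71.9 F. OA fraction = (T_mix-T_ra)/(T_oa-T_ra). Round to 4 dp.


frac = (70.6 - 71.9) / (66.7 - 71.9) = 0.2500

0.2500


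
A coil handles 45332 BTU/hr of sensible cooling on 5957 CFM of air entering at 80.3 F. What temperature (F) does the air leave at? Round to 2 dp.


dT = 45332/(1.08*5957) = 7.0462
T_leave = 80.3 - 7.0462 = 73.25 F

73.25 F


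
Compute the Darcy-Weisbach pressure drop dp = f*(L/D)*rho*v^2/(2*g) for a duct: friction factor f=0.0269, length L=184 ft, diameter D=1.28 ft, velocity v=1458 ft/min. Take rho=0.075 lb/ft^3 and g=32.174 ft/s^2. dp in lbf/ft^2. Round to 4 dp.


v_fps = 1458/60 = 24.3 ft/s
dp = 0.0269*(184/1.28)*0.075*24.3^2/(2*32.174) = 2.6613 lbf/ft^2

2.6613 lbf/ft^2


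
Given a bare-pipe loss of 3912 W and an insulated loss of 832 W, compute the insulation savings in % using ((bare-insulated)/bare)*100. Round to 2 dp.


Savings = ((3912-832)/3912)*100 = 78.73 %

78.73 %


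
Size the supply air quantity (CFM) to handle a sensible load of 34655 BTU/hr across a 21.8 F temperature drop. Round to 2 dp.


CFM = 34655 / (1.08 * 21.8) = 1471.92

1471.92 CFM


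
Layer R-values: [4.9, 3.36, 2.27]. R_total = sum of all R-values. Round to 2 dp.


R_total = 4.9 + 3.36 + 2.27 = 10.53

10.53


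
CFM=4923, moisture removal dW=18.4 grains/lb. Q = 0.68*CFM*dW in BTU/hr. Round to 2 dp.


Q = 0.68 * 4923 * 18.4 = 61596.58 BTU/hr

61596.58 BTU/hr


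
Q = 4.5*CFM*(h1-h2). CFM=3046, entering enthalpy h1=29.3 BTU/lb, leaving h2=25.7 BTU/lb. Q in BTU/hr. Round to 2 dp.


Q = 4.5 * 3046 * (29.3 - 25.7) = 49345.20 BTU/hr

49345.20 BTU/hr


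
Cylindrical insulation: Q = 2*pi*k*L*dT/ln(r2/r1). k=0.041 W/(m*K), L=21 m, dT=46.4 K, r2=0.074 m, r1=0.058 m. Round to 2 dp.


Q = 2*pi*0.041*21*46.4/ln(0.074/0.058) = 1030.35 W

1030.35 W


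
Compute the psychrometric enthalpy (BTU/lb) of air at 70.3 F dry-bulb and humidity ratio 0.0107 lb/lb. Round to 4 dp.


h = 0.24*70.3 + 0.0107*(1061+0.444*70.3) = 28.5587 BTU/lb

28.5587 BTU/lb


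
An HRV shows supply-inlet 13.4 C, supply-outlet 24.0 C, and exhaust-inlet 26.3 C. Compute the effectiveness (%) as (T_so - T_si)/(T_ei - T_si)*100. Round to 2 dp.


eff = (24.0-13.4)/(26.3-13.4)*100 = 82.17 %

82.17 %


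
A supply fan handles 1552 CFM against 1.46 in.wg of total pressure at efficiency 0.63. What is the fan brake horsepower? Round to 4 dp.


BHP = 1552 * 1.46 / (6356 * 0.63) = 0.5659 hp

0.5659 hp


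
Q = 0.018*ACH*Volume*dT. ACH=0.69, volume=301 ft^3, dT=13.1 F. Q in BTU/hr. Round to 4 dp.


Q = 0.018 * 0.69 * 301 * 13.1 = 48.9733 BTU/hr

48.9733 BTU/hr


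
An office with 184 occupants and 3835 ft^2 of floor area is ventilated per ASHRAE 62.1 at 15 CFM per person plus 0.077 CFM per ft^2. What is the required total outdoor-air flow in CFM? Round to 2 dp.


Total = 184*15 + 3835*0.077 = 3055.30 CFM

3055.30 CFM


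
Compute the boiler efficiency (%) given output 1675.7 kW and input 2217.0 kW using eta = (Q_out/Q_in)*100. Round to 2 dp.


eta = (1675.7/2217.0)*100 = 75.58 %

75.58 %


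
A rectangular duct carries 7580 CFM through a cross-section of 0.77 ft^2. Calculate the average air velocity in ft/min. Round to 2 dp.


V = 7580 / 0.77 = 9844.16 ft/min

9844.16 ft/min


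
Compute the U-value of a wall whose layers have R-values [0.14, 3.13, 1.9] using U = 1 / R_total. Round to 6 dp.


R_total = 0.14 + 3.13 + 1.9 = 5.17
U = 1/5.17 = 0.193424

0.193424


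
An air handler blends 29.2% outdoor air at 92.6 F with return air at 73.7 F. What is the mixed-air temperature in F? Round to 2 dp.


T_mix = 73.7 + (29.2/100)*(92.6-73.7) = 79.22 F

79.22 F


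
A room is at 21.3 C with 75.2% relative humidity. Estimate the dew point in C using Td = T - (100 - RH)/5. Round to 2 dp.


Td = 21.3 - (100-75.2)/5 = 16.34 C

16.34 C


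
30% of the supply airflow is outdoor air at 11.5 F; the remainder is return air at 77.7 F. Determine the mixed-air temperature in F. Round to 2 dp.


T_mix = 0.3*11.5 + 0.7*77.7 = 57.84 F

57.84 F


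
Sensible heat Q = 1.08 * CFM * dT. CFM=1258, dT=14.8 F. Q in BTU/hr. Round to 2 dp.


Q = 1.08 * 1258 * 14.8 = 20107.87 BTU/hr

20107.87 BTU/hr


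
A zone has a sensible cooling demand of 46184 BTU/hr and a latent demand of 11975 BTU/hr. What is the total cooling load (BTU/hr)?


Qt = 46184 + 11975 = 58159 BTU/hr

58159 BTU/hr


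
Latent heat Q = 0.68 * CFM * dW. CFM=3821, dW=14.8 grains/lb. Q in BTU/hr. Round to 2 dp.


Q = 0.68 * 3821 * 14.8 = 38454.54 BTU/hr

38454.54 BTU/hr


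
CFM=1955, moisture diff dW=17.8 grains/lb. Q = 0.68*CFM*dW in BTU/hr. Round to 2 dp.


Q = 0.68 * 1955 * 17.8 = 23663.32 BTU/hr

23663.32 BTU/hr


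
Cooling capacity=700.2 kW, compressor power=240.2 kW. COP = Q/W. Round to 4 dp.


COP = 700.2 / 240.2 = 2.9151

2.9151


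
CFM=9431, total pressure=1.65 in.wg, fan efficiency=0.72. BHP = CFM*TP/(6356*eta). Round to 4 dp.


BHP = 9431 * 1.65 / (6356 * 0.72) = 3.4004 hp

3.4004 hp


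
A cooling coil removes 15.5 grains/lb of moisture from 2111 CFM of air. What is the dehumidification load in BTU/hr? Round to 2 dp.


Q = 0.68 * 2111 * 15.5 = 22249.94 BTU/hr

22249.94 BTU/hr


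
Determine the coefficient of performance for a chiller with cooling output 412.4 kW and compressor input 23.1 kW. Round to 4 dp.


COP = 412.4 / 23.1 = 17.8528

17.8528


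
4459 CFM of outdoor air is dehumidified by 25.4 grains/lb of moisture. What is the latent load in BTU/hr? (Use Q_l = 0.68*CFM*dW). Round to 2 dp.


Q = 0.68 * 4459 * 25.4 = 77015.85 BTU/hr

77015.85 BTU/hr


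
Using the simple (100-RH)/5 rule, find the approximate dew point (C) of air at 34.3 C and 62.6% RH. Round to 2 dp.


Td = 34.3 - (100-62.6)/5 = 26.82 C

26.82 C


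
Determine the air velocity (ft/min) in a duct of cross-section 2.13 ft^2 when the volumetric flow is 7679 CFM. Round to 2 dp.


V = 7679 / 2.13 = 3605.16 ft/min

3605.16 ft/min


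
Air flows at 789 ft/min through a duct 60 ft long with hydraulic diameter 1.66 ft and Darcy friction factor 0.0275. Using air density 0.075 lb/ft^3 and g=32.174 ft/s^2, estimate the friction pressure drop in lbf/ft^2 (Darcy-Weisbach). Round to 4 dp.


v_fps = 789/60 = 13.15 ft/s
dp = 0.0275*(60/1.66)*0.075*13.15^2/(2*32.174) = 0.2003 lbf/ft^2

0.2003 lbf/ft^2


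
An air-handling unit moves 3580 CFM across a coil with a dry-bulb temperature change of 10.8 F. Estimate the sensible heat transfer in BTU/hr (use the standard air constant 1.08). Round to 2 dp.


Q = 1.08 * 3580 * 10.8 = 41757.12 BTU/hr

41757.12 BTU/hr


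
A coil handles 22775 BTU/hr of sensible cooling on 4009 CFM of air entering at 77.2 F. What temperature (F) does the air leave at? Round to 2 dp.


dT = 22775/(1.08*4009) = 5.2602
T_leave = 77.2 - 5.2602 = 71.94 F

71.94 F


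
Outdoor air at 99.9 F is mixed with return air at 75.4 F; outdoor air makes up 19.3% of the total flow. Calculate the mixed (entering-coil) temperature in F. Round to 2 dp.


T_mix = 75.4 + (19.3/100)*(99.9-75.4) = 80.13 F

80.13 F


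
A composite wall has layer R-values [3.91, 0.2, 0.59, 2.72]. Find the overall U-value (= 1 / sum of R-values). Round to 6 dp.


R_total = 3.91 + 0.2 + 0.59 + 2.72 = 7.42
U = 1/7.42 = 0.134771

0.134771


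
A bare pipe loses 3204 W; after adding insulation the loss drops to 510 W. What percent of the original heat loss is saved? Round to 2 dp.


Savings = ((3204-510)/3204)*100 = 84.08 %

84.08 %


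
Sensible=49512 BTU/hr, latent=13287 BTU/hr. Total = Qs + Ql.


Qt = 49512 + 13287 = 62799 BTU/hr

62799 BTU/hr


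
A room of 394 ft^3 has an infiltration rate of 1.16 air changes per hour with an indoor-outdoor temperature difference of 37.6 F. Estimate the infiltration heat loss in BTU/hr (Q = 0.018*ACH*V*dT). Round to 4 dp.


Q = 0.018 * 1.16 * 394 * 37.6 = 309.3247 BTU/hr

309.3247 BTU/hr


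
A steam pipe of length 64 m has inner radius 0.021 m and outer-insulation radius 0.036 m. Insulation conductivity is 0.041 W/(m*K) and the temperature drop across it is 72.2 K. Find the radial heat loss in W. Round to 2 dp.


Q = 2*pi*0.041*64*72.2/ln(0.036/0.021) = 2208.49 W

2208.49 W


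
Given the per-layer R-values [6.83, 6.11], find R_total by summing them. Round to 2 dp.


R_total = 6.83 + 6.11 = 12.94

12.94


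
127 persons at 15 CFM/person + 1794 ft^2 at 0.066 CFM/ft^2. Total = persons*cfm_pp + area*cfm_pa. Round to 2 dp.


Total = 127*15 + 1794*0.066 = 2023.40 CFM

2023.40 CFM


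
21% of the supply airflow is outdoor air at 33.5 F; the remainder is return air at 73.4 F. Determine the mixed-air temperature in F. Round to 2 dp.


T_mix = 0.21*33.5 + 0.79*73.4 = 65.02 F

65.02 F


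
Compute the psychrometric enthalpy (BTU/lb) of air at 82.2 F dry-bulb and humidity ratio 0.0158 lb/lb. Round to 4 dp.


h = 0.24*82.2 + 0.0158*(1061+0.444*82.2) = 37.0684 BTU/lb

37.0684 BTU/lb


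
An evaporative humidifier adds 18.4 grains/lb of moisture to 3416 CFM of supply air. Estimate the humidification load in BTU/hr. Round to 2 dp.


Q = 0.68 * 3416 * 18.4 = 42740.99 BTU/hr

42740.99 BTU/hr


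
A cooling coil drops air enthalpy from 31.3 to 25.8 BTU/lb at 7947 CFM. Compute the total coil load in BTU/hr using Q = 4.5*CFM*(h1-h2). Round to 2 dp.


Q = 4.5 * 7947 * (31.3 - 25.8) = 196688.25 BTU/hr

196688.25 BTU/hr


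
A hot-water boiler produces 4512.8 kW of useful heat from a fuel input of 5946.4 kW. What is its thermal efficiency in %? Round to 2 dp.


eta = (4512.8/5946.4)*100 = 75.89 %

75.89 %


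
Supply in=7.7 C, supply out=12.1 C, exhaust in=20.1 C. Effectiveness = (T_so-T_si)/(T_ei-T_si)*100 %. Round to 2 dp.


eff = (12.1-7.7)/(20.1-7.7)*100 = 35.48 %

35.48 %


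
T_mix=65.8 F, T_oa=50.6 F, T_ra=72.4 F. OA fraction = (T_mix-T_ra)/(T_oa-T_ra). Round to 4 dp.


frac = (65.8 - 72.4) / (50.6 - 72.4) = 0.3028

0.3028


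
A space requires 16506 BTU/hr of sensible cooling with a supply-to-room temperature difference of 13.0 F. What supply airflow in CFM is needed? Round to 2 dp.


CFM = 16506 / (1.08 * 13.0) = 1175.64

1175.64 CFM


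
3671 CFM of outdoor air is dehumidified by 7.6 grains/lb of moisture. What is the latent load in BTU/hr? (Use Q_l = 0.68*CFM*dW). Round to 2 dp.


Q = 0.68 * 3671 * 7.6 = 18971.73 BTU/hr

18971.73 BTU/hr


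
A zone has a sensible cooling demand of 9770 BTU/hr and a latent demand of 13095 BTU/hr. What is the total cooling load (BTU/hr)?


Qt = 9770 + 13095 = 22865 BTU/hr

22865 BTU/hr


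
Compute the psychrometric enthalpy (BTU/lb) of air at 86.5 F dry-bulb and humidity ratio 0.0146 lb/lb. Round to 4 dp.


h = 0.24*86.5 + 0.0146*(1061+0.444*86.5) = 36.8113 BTU/lb

36.8113 BTU/lb


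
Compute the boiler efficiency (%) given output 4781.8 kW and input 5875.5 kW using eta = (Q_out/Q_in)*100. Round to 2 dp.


eta = (4781.8/5875.5)*100 = 81.39 %

81.39 %


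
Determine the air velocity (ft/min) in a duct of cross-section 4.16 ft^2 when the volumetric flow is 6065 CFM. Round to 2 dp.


V = 6065 / 4.16 = 1457.93 ft/min

1457.93 ft/min


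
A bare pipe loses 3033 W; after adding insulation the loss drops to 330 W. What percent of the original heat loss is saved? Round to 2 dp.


Savings = ((3033-330)/3033)*100 = 89.12 %

89.12 %


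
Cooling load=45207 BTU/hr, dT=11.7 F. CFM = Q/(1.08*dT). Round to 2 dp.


CFM = 45207 / (1.08 * 11.7) = 3577.64

3577.64 CFM


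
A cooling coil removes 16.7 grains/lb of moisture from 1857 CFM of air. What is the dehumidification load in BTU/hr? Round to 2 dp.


Q = 0.68 * 1857 * 16.7 = 21088.09 BTU/hr

21088.09 BTU/hr


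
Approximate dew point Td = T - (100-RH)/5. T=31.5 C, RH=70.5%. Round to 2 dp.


Td = 31.5 - (100-70.5)/5 = 25.60 C

25.60 C


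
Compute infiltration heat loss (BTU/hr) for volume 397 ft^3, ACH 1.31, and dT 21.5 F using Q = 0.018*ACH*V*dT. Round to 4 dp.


Q = 0.018 * 1.31 * 397 * 21.5 = 201.2671 BTU/hr

201.2671 BTU/hr


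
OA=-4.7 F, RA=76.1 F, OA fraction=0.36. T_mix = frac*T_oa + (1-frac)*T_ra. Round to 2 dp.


T_mix = 0.36*(-4.7) + 0.64*76.1 = 47.01 F

47.01 F


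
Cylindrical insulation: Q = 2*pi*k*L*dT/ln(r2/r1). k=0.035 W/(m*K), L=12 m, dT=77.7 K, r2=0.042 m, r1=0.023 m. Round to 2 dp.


Q = 2*pi*0.035*12*77.7/ln(0.042/0.023) = 340.51 W

340.51 W


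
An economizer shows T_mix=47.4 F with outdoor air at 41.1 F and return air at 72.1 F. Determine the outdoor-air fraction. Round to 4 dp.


frac = (47.4 - 72.1) / (41.1 - 72.1) = 0.7968

0.7968


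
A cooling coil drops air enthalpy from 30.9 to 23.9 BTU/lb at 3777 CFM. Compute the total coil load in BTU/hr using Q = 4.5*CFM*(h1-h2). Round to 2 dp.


Q = 4.5 * 3777 * (30.9 - 23.9) = 118975.50 BTU/hr

118975.50 BTU/hr


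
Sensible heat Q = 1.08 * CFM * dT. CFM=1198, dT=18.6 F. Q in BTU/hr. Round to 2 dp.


Q = 1.08 * 1198 * 18.6 = 24065.42 BTU/hr

24065.42 BTU/hr


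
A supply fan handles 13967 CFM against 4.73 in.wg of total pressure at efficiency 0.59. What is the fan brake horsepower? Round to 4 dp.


BHP = 13967 * 4.73 / (6356 * 0.59) = 17.6169 hp

17.6169 hp


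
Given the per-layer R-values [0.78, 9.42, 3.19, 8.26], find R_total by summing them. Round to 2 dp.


R_total = 0.78 + 9.42 + 3.19 + 8.26 = 21.65

21.65


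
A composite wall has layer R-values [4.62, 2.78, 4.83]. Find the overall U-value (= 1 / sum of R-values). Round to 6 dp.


R_total = 4.62 + 2.78 + 4.83 = 12.23
U = 1/12.23 = 0.081766

0.081766


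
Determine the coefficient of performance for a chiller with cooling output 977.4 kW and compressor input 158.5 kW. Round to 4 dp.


COP = 977.4 / 158.5 = 6.1666

6.1666


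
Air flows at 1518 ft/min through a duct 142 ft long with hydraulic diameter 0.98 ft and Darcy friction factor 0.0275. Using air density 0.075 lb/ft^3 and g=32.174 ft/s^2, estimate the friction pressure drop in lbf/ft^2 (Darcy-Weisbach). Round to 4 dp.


v_fps = 1518/60 = 25.3 ft/s
dp = 0.0275*(142/0.98)*0.075*25.3^2/(2*32.174) = 2.9728 lbf/ft^2

2.9728 lbf/ft^2


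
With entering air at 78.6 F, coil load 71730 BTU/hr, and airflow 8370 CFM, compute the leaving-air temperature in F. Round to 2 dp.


dT = 71730/(1.08*8370) = 7.9351
T_leave = 78.6 - 7.9351 = 70.66 F

70.66 F


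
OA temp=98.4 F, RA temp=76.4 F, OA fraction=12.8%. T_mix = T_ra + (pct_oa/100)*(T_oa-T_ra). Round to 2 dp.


T_mix = 76.4 + (12.8/100)*(98.4-76.4) = 79.22 F

79.22 F


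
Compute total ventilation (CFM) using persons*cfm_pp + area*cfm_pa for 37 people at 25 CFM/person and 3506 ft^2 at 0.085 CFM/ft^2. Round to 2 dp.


Total = 37*25 + 3506*0.085 = 1223.01 CFM

1223.01 CFM


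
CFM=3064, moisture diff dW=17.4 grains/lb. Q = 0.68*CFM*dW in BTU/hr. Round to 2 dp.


Q = 0.68 * 3064 * 17.4 = 36253.25 BTU/hr

36253.25 BTU/hr


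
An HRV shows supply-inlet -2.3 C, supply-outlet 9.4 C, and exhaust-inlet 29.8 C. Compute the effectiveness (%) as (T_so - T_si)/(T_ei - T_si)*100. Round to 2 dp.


eff = (9.4-(-2.3))/(29.8-(-2.3))*100 = 36.45 %

36.45 %


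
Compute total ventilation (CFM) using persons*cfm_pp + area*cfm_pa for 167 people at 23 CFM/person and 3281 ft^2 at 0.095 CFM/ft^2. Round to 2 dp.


Total = 167*23 + 3281*0.095 = 4152.70 CFM

4152.70 CFM


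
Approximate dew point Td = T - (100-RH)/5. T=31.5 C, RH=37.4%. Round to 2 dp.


Td = 31.5 - (100-37.4)/5 = 18.98 C

18.98 C


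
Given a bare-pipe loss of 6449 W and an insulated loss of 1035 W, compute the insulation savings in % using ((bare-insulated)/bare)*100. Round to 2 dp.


Savings = ((6449-1035)/6449)*100 = 83.95 %

83.95 %


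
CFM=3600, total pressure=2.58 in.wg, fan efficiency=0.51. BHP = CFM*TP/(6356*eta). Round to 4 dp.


BHP = 3600 * 2.58 / (6356 * 0.51) = 2.8653 hp

2.8653 hp


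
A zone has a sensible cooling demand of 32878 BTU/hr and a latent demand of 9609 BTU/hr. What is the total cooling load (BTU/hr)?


Qt = 32878 + 9609 = 42487 BTU/hr

42487 BTU/hr


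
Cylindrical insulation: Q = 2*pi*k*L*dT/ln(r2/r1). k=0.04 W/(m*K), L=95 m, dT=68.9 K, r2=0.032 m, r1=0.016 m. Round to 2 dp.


Q = 2*pi*0.04*95*68.9/ln(0.032/0.016) = 2373.33 W

2373.33 W


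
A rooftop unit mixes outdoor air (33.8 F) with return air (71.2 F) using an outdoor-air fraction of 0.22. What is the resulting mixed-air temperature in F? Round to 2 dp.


T_mix = 0.22*33.8 + 0.78*71.2 = 62.97 F

62.97 F


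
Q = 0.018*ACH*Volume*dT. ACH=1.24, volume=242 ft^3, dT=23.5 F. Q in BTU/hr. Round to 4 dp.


Q = 0.018 * 1.24 * 242 * 23.5 = 126.9338 BTU/hr

126.9338 BTU/hr


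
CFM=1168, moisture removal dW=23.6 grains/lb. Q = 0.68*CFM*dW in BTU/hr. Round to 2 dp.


Q = 0.68 * 1168 * 23.6 = 18744.06 BTU/hr

18744.06 BTU/hr


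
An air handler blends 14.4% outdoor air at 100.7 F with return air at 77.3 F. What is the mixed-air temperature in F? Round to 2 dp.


T_mix = 77.3 + (14.4/100)*(100.7-77.3) = 80.67 F

80.67 F


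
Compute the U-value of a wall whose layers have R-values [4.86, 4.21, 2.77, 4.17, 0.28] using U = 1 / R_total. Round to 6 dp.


R_total = 4.86 + 4.21 + 2.77 + 4.17 + 0.28 = 16.29
U = 1/16.29 = 0.061387

0.061387


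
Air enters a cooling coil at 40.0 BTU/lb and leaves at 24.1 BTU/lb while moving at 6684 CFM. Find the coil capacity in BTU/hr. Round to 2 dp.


Q = 4.5 * 6684 * (40.0 - 24.1) = 478240.20 BTU/hr

478240.20 BTU/hr
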